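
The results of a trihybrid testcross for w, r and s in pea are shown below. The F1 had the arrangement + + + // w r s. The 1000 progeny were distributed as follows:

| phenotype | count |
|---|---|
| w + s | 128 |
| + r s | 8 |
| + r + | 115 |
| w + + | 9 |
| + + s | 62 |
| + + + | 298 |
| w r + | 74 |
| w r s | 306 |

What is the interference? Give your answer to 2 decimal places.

The two rarest classes, w + + and + r s, are the double crossovers. Comparing them with the parentals, only the w allele has switched, so w is the middle locus and the order is s – w – r.
s–w: (136 + 17)/1000 = 0.1530; w–r: (243 + 17)/1000 = 0.2600.
Expected DCO frequency = 0.1530 × 0.2600 ≈ 0.03978; observed = 17/1000 ≈ 0.01700.
Coefficient of coincidence = 0.01700/0.03978 ≈ 0.43; interference = 1 − 0.43 = 0.57.

0.57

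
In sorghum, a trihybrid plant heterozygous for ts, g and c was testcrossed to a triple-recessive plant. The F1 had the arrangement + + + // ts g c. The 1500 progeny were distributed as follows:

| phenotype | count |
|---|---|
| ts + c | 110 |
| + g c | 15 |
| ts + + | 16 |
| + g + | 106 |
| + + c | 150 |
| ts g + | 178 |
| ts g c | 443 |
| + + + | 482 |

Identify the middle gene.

ts

The two rarest classes, ts + + and + g c, are the double crossovers. Comparing them with the parentals, only the ts allele has switched, so ts is the middle locus and the order is g – ts – c.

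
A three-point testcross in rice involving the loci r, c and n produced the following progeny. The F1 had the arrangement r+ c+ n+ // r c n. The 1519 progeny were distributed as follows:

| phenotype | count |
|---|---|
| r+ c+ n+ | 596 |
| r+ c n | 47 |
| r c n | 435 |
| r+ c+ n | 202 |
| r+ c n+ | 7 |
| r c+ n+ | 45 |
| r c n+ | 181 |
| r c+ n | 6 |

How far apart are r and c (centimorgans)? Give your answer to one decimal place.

6.9 centimorgans

The two rarest classes, r+ c n+ and r c+ n, are the double crossovers. Comparing them with the parentals, only the c allele has switched, so c is the middle locus and the order is n – c – r.
Crossovers in the c–r interval produce the single-crossover classes r c+ n+ and r+ c n (45 + 47 = 92) plus the double crossovers (13).
RF(c–r) = (92 + 13) / 1519 = 105/1519 = 0.0691 → 6.9 centimorgans.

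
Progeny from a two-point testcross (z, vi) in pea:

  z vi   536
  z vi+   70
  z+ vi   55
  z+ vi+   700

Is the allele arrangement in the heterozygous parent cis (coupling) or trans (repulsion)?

cis

The two most frequent classes are z+ vi+ (700) and z vi (536); these are the parental (non-recombinant) types.
So the F1 carried z+ vi+ on one chromosome and z vi on the other — the recessive alleles are on the same chromosome (cis / coupling).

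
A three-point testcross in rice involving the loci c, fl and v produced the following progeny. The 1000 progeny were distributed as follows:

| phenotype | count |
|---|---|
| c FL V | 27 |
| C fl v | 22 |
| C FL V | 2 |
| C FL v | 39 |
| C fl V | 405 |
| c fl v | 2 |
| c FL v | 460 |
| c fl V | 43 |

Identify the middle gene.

fl

The two most frequent reciprocal classes, c FL v and C fl V, are the parental types, so the F1 was c FL v / C fl V.
The two rarest classes, c fl v and C FL V, are the double crossovers. Comparing them with the parentals, only the fl allele has switched, so fl is the middle locus and the order is c – fl – v.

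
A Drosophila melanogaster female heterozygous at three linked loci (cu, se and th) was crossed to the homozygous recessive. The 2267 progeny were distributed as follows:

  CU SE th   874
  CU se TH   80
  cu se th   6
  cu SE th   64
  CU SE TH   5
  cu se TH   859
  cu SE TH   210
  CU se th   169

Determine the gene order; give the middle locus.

The two most frequent reciprocal classes, CU SE th and cu se TH, are the parental types, so the F1 was CU SE th / cu se TH.
The two rarest classes, CU SE TH and cu se th, are the double crossovers. Comparing them with the parentals, only the th allele has switched, so th is the middle locus and the order is se – th – cu.

th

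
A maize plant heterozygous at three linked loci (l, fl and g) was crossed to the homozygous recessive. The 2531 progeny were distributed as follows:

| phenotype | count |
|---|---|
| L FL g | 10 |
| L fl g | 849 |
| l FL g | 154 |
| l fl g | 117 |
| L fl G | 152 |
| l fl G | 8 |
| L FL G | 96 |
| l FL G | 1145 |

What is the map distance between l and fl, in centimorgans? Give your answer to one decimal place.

The two most frequent reciprocal classes, l FL G and L fl g, are the parental types, so the F1 was l FL G / L fl g.
The two rarest classes, l fl G and L FL g, are the double crossovers. Comparing them with the parentals, only the fl allele has switched, so fl is the middle locus and the order is l – fl – g.
Crossovers in the l–fl interval produce the single-crossover classes L FL G and l fl g (96 + 117 = 213) plus the double crossovers (18).
RF(l–fl) = (213 + 18) / 2531 = 231/2531 = 0.0913 → 9.1 centimorgans.

9.1 centimorgans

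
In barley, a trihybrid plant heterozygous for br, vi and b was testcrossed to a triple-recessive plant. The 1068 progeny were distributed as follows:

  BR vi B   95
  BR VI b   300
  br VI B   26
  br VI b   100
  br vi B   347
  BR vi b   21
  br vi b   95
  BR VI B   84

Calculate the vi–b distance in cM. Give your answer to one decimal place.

21.2 cM

The two most frequent reciprocal classes, br vi B and BR VI b, are the parental types, so the F1 was br vi B / BR VI b.
The two rarest classes, br VI B and BR vi b, are the double crossovers. Comparing them with the parentals, only the vi allele has switched, so vi is the middle locus and the order is br – vi – b.
Crossovers in the vi–b interval produce the single-crossover classes br vi b and BR VI B (95 + 84 = 179) plus the double crossovers (47).
RF(vi–b) = (179 + 47) / 1068 = 226/1068 = 0.2116 → 21.2 cM.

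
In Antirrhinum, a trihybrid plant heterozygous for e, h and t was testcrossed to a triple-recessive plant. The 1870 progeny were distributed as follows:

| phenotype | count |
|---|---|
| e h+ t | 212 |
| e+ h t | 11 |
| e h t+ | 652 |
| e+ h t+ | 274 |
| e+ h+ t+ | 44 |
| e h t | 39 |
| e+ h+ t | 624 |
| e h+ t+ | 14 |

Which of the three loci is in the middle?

The two most frequent reciprocal classes, e h t+ and e+ h+ t, are the parental types, so the F1 was e h t+ / e+ h+ t.
The two rarest classes, e h+ t+ and e+ h t, are the double crossovers. Comparing them with the parentals, only the h allele has switched, so h is the middle locus and the order is e – h – t.

h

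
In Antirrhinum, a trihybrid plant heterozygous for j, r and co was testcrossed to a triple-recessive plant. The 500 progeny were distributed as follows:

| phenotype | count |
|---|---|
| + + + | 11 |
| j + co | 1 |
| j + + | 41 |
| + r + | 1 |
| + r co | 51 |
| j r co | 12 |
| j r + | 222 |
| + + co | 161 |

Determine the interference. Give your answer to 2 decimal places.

The two most frequent reciprocal classes, + + co and j r +, are the parental types, so the F1 was + + co / j r +.
The two rarest classes, j + co and + r +, are the double crossovers. Comparing them with the parentals, only the j allele has switched, so j is the middle locus and the order is r – j – co.
r–j: (92 + 2)/500 = 0.1880; j–co: (23 + 2)/500 = 0.0500.
Expected DCO frequency = 0.1880 × 0.0500 ≈ 0.00940; observed = 2/500 ≈ 0.00400.
Coefficient of coincidence = 0.00400/0.00940 ≈ 0.43; interference = 1 − 0.43 = 0.57.

0.57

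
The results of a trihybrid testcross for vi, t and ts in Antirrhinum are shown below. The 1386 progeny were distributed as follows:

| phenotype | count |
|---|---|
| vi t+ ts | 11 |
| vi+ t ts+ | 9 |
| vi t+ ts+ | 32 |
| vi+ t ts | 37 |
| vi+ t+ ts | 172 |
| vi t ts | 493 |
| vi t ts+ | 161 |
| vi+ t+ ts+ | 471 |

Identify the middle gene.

t

The two most frequent reciprocal classes, vi+ t+ ts+ and vi t ts, are the parental types, so the F1 was vi+ t+ ts+ / vi t ts.
The two rarest classes, vi+ t ts+ and vi t+ ts, are the double crossovers. Comparing them with the parentals, only the t allele has switched, so t is the middle locus and the order is vi – t – ts.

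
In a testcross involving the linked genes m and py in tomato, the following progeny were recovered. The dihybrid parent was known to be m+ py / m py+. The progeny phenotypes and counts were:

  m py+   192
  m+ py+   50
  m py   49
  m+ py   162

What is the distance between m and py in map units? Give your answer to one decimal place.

The recombinant classes are m+ py+ and m py: 50 + 49 = 99.
Recombination frequency = 99/453 = 0.2185 ≈ 21.9%, i.e. 21.9 map units.

21.9 map units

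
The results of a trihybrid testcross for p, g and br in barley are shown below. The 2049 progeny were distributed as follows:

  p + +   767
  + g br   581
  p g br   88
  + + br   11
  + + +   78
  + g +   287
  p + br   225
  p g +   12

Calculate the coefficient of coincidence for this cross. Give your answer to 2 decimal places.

0.47

The two most frequent reciprocal classes, + g br and p + +, are the parental types, so the F1 was + g br / p + +.
The two rarest classes, + + br and p g +, are the double crossovers. Comparing them with the parentals, only the g allele has switched, so g is the middle locus and the order is br – g – p.
br–g: (512 + 23)/2049 = 0.2611; g–p: (166 + 23)/2049 = 0.0922.
Expected DCO frequency = 0.2611 × 0.0922 ≈ 0.02407; observed = 23/2049 ≈ 0.01122.
Coefficient of coincidence = 0.01122/0.02407 ≈ 0.47.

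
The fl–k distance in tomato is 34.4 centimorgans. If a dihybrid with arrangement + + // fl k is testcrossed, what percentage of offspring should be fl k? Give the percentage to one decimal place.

32.8%

A map distance of 34.4 centimorgans corresponds to a recombination frequency of 0.344.
The F1 is + + / fl k, so fl k is a parental gamete class with expected frequency (1 − r)/2 = 0.656/2 = 0.3280.
That is 0.3280 = 32.8% of the progeny.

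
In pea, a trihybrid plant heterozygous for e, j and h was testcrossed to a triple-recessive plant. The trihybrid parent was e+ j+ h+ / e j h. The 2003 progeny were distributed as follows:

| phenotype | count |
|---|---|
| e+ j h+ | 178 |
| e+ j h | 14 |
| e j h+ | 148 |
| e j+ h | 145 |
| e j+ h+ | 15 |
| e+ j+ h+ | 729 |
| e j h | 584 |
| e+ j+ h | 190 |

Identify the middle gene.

e

The two rarest classes, e j+ h+ and e+ j h, are the double crossovers. Comparing them with the parentals, only the e allele has switched, so e is the middle locus and the order is h – e – j.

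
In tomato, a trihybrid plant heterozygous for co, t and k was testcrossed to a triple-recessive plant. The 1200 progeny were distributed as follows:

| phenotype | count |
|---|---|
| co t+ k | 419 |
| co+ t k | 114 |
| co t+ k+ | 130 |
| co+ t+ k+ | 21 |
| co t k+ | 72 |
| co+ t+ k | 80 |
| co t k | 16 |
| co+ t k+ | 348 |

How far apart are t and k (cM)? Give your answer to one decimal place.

23.4 cM

The two most frequent reciprocal classes, co+ t k+ and co t+ k, are the parental types, so the F1 was co+ t k+ / co t+ k.
The two rarest classes, co+ t+ k+ and co t k, are the double crossovers. Comparing them with the parentals, only the t allele has switched, so t is the middle locus and the order is co – t – k.
Crossovers in the t–k interval produce the single-crossover classes co+ t k and co t+ k+ (114 + 130 = 244) plus the double crossovers (37).
RF(t–k) = (244 + 37) / 1200 = 281/1200 = 0.2342 → 23.4 cM.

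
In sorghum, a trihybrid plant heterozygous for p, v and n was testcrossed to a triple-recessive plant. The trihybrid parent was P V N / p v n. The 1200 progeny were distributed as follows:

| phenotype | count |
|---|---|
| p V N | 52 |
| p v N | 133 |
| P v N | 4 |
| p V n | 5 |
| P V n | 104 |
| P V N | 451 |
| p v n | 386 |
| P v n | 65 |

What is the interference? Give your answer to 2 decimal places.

0.65

The two rarest classes, P v N and p V n, are the double crossovers. Comparing them with the parentals, only the v allele has switched, so v is the middle locus and the order is n – v – p.
n–v: (237 + 9)/1200 = 0.2050; v–p: (117 + 9)/1200 = 0.1050.
Expected DCO frequency = 0.2050 × 0.1050 ≈ 0.02152; observed = 9/1200 ≈ 0.00750.
Coefficient of coincidence = 0.00750/0.02152 ≈ 0.35; interference = 1 − 0.35 = 0.65.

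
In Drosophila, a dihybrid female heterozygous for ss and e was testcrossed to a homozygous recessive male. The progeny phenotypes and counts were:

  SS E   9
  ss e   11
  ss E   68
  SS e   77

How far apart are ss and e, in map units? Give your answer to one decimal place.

The two most frequent classes, SS e (77) and ss E (68), are the parental types, so the F1 was SS e / ss E.
The recombinant classes are SS E and ss e: 9 + 11 = 20.
Recombination frequency = 20/165 = 0.1212 ≈ 12.1%, i.e. 12.1 map units.

12.1 map units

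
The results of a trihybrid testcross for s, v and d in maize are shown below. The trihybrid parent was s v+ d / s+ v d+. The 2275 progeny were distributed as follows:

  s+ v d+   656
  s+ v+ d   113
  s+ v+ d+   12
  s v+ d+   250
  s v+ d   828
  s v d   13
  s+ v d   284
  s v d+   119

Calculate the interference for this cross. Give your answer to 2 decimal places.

The two rarest classes, s v d and s+ v+ d+, are the double crossovers. Comparing them with the parentals, only the v allele has switched, so v is the middle locus and the order is d – v – s.
d–v: (534 + 25)/2275 = 0.2457; v–s: (232 + 25)/2275 = 0.1130.
Expected DCO frequency = 0.2457 × 0.1130 ≈ 0.02776; observed = 25/2275 ≈ 0.01099.
Coefficient of coincidence = 0.01099/0.02776 ≈ 0.40; interference = 1 − 0.40 = 0.60.

0.60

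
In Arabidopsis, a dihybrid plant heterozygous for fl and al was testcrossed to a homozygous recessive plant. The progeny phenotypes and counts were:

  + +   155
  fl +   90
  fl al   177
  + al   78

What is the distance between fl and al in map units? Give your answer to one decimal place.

33.6 map units

The two most frequent classes, + + (155) and fl al (177), are the parental types, so the F1 was + + / fl al.
The recombinant classes are + al and fl +: 78 + 90 = 168.
Recombination frequency = 168/500 = 0.3360 ≈ 33.6%, i.e. 33.6 map units.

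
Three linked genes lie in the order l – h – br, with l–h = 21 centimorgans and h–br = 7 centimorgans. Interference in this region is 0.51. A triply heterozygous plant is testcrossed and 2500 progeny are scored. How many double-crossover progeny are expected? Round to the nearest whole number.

18

Map distances give recombination frequencies of 0.210 and 0.070 for the two intervals.
With interference 0.51 (so coincidence = 0.49), expected double-crossover frequency = 0.210 × 0.070 × 0.49 = 0.00720.
Expected number = 0.00720 × 2500 = 18.01 ≈ 18.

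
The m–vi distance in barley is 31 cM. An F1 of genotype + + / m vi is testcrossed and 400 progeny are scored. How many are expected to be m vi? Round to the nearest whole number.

A map distance of 31 cM corresponds to a recombination frequency of 0.310.
The F1 is + + / m vi, so m vi is a parental gamete class with expected frequency (1 − r)/2 = 0.690/2 = 0.3450.
Expected number = 0.3450 × 400 = 138.00 ≈ 138.

138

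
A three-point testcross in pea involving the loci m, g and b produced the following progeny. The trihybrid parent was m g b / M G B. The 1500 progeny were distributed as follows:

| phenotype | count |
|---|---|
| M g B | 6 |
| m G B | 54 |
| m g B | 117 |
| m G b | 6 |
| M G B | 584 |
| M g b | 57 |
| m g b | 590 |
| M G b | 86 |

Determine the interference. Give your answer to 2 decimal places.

0.32

The two rarest classes, m G b and M g B, are the double crossovers. Comparing them with the parentals, only the g allele has switched, so g is the middle locus and the order is m – g – b.
m–g: (111 + 12)/1500 = 0.0820; g–b: (203 + 12)/1500 = 0.1433.
Expected DCO frequency = 0.0820 × 0.1433 ≈ 0.01175; observed = 12/1500 ≈ 0.00800.
Coefficient of coincidence = 0.00800/0.01175 ≈ 0.68; interference = 1 − 0.68 = 0.32.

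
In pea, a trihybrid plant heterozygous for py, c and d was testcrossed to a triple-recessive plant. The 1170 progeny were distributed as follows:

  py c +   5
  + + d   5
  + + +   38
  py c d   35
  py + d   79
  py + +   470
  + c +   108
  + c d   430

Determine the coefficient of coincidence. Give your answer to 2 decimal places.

0.72

The two most frequent reciprocal classes, + c d and py + +, are the parental types, so the F1 was + c d / py + +.
The two rarest classes, + + d and py c +, are the double crossovers. Comparing them with the parentals, only the c allele has switched, so c is the middle locus and the order is d – c – py.
d–c: (187 + 10)/1170 = 0.1684; c–py: (73 + 10)/1170 = 0.0709.
Expected DCO frequency = 0.1684 × 0.0709 ≈ 0.01194; observed = 10/1170 ≈ 0.00855.
Coefficient of coincidence = 0.00855/0.01194 ≈ 0.72.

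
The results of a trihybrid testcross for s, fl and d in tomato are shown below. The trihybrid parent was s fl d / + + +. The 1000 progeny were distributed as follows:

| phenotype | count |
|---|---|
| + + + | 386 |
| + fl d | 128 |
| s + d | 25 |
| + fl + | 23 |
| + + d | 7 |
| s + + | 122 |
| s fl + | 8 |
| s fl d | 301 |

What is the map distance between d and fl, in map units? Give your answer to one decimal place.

6.3 map units

The two rarest classes, s fl + and + + d, are the double crossovers. Comparing them with the parentals, only the d allele has switched, so d is the middle locus and the order is s – d – fl.
Crossovers in the d–fl interval produce the single-crossover classes s + d and + fl + (25 + 23 = 48) plus the double crossovers (15).
RF(d–fl) = (48 + 15) / 1000 = 63/1000 = 0.0630 → 6.3 map units.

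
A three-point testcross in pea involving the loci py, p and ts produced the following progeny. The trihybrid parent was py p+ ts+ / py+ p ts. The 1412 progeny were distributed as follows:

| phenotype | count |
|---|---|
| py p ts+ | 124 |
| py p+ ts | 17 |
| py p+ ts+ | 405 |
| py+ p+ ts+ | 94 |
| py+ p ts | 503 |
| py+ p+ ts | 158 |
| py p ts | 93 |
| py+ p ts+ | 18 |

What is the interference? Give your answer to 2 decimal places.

The two rarest classes, py p+ ts and py+ p ts+, are the double crossovers. Comparing them with the parentals, only the ts allele has switched, so ts is the middle locus and the order is py – ts – p.
py–ts: (187 + 35)/1412 = 0.1572; ts–p: (282 + 35)/1412 = 0.2245.
Expected DCO frequency = 0.1572 × 0.2245 ≈ 0.03529; observed = 35/1412 ≈ 0.02479.
Coefficient of coincidence = 0.02479/0.03529 ≈ 0.70; interference = 1 − 0.70 = 0.30.

0.30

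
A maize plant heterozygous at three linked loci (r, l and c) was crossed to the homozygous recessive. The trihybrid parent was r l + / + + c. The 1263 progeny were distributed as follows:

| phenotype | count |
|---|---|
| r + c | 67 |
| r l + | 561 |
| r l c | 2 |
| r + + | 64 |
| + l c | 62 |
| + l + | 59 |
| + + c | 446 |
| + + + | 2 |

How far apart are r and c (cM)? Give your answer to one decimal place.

The two rarest classes, r l c and + + +, are the double crossovers. Comparing them with the parentals, only the c allele has switched, so c is the middle locus and the order is r – c – l.
Crossovers in the r–c interval produce the single-crossover classes + l + and r + c (59 + 67 = 126) plus the double crossovers (4).
RF(r–c) = (126 + 4) / 1263 = 130/1263 = 0.1029 → 10.3 cM.

10.3 cM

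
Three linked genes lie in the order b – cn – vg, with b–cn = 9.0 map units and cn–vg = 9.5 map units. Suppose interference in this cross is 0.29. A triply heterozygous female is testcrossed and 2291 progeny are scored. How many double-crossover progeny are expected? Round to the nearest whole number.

14

Map distances give recombination frequencies of 0.090 and 0.095 for the two intervals.
With interference 0.29 (so coincidence = 0.71), expected double-crossover frequency = 0.090 × 0.095 × 0.71 = 0.00607.
Expected number = 0.00607 × 2291 = 13.91 ≈ 14.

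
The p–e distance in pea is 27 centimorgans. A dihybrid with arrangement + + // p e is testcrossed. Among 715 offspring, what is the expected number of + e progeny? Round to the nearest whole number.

A map distance of 27 centimorgans corresponds to a recombination frequency of 0.270.
The F1 is + + / p e, so + e is a recombinant gamete class with expected frequency r/2 = 0.270/2 = 0.1350.
Expected number = 0.1350 × 715 = 96.53 ≈ 97.

97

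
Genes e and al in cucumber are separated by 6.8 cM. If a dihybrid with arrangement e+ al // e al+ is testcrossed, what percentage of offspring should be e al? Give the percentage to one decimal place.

3.4%

A map distance of 6.8 cM corresponds to a recombination frequency of 0.068.
The F1 is e+ al / e al+, so e al is a recombinant gamete class with expected frequency r/2 = 0.068/2 = 0.0340.
That is 0.0340 = 3.4% of the progeny.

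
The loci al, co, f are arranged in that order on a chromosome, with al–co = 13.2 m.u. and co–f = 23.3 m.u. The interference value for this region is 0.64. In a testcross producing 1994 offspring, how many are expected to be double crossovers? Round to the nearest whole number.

22

Map distances give recombination frequencies of 0.132 and 0.233 for the two intervals.
With interference 0.64 (so coincidence = 0.36), expected double-crossover frequency = 0.132 × 0.233 × 0.36 = 0.01107.
Expected number = 0.01107 × 1994 = 22.08 ≈ 22.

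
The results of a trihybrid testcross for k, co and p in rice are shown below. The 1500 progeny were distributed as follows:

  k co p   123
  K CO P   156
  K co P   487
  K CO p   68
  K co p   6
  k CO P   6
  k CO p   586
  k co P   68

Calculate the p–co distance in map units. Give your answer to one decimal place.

19.4 map units

The two most frequent reciprocal classes, k CO p and K co P, are the parental types, so the F1 was k CO p / K co P.
The two rarest classes, k CO P and K co p, are the double crossovers. Comparing them with the parentals, only the p allele has switched, so p is the middle locus and the order is co – p – k.
Crossovers in the co–p interval produce the single-crossover classes k co p and K CO P (123 + 156 = 279) plus the double crossovers (12).
RF(co–p) = (279 + 12) / 1500 = 291/1500 = 0.1940 → 19.4 map units.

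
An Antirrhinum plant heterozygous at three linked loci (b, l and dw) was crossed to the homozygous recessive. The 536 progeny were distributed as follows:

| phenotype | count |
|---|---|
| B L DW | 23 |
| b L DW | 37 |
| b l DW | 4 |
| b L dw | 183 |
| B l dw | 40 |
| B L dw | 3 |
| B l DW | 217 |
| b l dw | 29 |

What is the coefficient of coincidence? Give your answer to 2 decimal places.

0.76

The two most frequent reciprocal classes, b L dw and B l DW, are the parental types, so the F1 was b L dw / B l DW.
The two rarest classes, B L dw and b l DW, are the double crossovers. Comparing them with the parentals, only the b allele has switched, so b is the middle locus and the order is l – b – dw.
l–b: (52 + 7)/536 = 0.1101; b–dw: (77 + 7)/536 = 0.1567.
Expected DCO frequency = 0.1101 × 0.1567 ≈ 0.01725; observed = 7/536 ≈ 0.01306.
Coefficient of coincidence = 0.01306/0.01725 ≈ 0.76.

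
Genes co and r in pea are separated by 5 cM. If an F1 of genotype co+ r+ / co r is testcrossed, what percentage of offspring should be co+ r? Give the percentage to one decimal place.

A map distance of 5 cM corresponds to a recombination frequency of 0.050.
The F1 is co+ r+ / co r, so co+ r is a recombinant gamete class with expected frequency r/2 = 0.050/2 = 0.0250.
That is 0.0250 = 2.5% of the progeny.

2.5%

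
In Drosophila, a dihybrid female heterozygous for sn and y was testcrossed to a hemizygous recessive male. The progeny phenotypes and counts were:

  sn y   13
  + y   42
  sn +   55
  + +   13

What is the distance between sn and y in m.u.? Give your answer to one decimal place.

The two most frequent classes, + y (42) and sn + (55), are the parental types, so the F1 was + y / sn +.
The recombinant classes are + + and sn y: 13 + 13 = 26.
Recombination frequency = 26/123 = 0.2114 ≈ 21.1%, i.e. 21.1 m.u.

21.1 m.u.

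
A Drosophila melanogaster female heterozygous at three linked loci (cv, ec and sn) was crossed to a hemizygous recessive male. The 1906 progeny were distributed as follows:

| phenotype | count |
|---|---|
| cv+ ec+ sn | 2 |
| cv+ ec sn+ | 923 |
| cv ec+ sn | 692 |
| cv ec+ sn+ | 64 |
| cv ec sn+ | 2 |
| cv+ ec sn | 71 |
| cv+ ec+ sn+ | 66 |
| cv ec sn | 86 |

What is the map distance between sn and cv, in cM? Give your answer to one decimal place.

7.3 cM

The two most frequent reciprocal classes, cv ec+ sn and cv+ ec sn+, are the parental types, so the F1 was cv ec+ sn / cv+ ec sn+.
The two rarest classes, cv+ ec+ sn and cv ec sn+, are the double crossovers. Comparing them with the parentals, only the cv allele has switched, so cv is the middle locus and the order is sn – cv – ec.
Crossovers in the sn–cv interval produce the single-crossover classes cv ec+ sn+ and cv+ ec sn (64 + 71 = 135) plus the double crossovers (4).
RF(sn–cv) = (135 + 4) / 1906 = 139/1906 = 0.0729 → 7.3 cM.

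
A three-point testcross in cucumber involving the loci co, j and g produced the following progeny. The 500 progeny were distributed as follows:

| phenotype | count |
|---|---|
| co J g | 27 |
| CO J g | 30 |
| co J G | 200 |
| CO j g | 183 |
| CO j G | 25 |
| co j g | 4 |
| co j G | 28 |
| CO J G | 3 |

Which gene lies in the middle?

The two most frequent reciprocal classes, co J G and CO j g, are the parental types, so the F1 was co J G / CO j g.
The two rarest classes, CO J G and co j g, are the double crossovers. Comparing them with the parentals, only the co allele has switched, so co is the middle locus and the order is j – co – g.

co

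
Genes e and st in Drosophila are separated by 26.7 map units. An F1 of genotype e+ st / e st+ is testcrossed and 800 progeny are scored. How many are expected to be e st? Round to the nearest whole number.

107

A map distance of 26.7 map units corresponds to a recombination frequency of 0.267.
The F1 is e+ st / e st+, so e st is a recombinant gamete class with expected frequency r/2 = 0.267/2 = 0.1335.
Expected number = 0.1335 × 800 = 106.80 ≈ 107.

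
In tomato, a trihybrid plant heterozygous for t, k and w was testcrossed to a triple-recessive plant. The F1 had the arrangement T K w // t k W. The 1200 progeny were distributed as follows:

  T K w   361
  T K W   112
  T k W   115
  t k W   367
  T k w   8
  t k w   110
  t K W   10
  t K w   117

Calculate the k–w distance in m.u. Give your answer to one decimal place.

20.0 m.u.

The two rarest classes, T k w and t K W, are the double crossovers. Comparing them with the parentals, only the k allele has switched, so k is the middle locus and the order is t – k – w.
Crossovers in the k–w interval produce the single-crossover classes T K W and t k w (112 + 110 = 222) plus the double crossovers (18).
RF(k–w) = (222 + 18) / 1200 = 240/1200 = 0.2000 → 20.0 m.u.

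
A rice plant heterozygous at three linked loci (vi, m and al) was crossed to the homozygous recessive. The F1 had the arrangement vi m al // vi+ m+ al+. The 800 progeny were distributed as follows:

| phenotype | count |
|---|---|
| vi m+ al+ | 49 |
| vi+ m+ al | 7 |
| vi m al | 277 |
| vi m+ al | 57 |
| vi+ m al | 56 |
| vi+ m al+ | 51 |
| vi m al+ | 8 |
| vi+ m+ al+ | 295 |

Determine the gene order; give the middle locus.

al

The two rarest classes, vi m al+ and vi+ m+ al, are the double crossovers. Comparing them with the parentals, only the al allele has switched, so al is the middle locus and the order is vi – al – m.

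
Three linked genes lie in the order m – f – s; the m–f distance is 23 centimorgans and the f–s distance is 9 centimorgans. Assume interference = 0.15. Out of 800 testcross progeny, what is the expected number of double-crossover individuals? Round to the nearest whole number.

Map distances give recombination frequencies of 0.230 and 0.090 for the two intervals.
With interference 0.15 (so coincidence = 0.85), expected double-crossover frequency = 0.230 × 0.090 × 0.85 = 0.01759.
Expected number = 0.01759 × 800 = 14.08 ≈ 14.

14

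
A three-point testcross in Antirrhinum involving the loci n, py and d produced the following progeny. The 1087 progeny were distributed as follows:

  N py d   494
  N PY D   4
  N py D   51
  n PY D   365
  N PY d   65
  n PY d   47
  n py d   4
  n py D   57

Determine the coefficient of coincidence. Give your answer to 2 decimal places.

The two most frequent reciprocal classes, N py d and n PY D, are the parental types, so the F1 was N py d / n PY D.
The two rarest classes, n py d and N PY D, are the double crossovers. Comparing them with the parentals, only the n allele has switched, so n is the middle locus and the order is py – n – d.
py–n: (122 + 8)/1087 = 0.1196; n–d: (98 + 8)/1087 = 0.0975.
Expected DCO frequency = 0.1196 × 0.0975 ≈ 0.01166; observed = 8/1087 ≈ 0.00736.
Coefficient of coincidence = 0.00736/0.01166 ≈ 0.63.

0.63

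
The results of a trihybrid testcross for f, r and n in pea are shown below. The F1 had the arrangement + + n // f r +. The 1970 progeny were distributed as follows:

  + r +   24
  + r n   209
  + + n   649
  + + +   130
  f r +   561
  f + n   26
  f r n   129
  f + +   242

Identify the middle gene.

The two rarest classes, f + n and + r +, are the double crossovers. Comparing them with the parentals, only the f allele has switched, so f is the middle locus and the order is r – f – n.

f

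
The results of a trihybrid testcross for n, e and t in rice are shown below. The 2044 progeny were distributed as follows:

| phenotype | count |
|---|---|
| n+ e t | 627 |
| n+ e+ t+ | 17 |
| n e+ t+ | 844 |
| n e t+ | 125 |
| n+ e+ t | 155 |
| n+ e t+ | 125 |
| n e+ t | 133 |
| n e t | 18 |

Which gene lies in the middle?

n

The two most frequent reciprocal classes, n e+ t+ and n+ e t, are the parental types, so the F1 was n e+ t+ / n+ e t.
The two rarest classes, n+ e+ t+ and n e t, are the double crossovers. Comparing them with the parentals, only the n allele has switched, so n is the middle locus and the order is t – n – e.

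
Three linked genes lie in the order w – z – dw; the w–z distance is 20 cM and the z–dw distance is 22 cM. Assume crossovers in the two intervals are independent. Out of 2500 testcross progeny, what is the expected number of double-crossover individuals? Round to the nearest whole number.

Map distances give recombination frequencies of 0.200 and 0.220 for the two intervals.
With no interference, expected double-crossover frequency = 0.200 × 0.220 = 0.04400.
Expected number = 0.04400 × 2500 = 110.00 ≈ 110.

110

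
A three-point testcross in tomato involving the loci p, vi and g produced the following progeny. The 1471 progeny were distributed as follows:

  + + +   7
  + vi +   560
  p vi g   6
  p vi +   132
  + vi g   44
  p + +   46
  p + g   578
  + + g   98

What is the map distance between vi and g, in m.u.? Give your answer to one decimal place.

The two most frequent reciprocal classes, p + g and + vi +, are the parental types, so the F1 was p + g / + vi +.
The two rarest classes, p vi g and + + +, are the double crossovers. Comparing them with the parentals, only the vi allele has switched, so vi is the middle locus and the order is g – vi – p.
Crossovers in the g–vi interval produce the single-crossover classes p + + and + vi g (46 + 44 = 90) plus the double crossovers (13).
RF(g–vi) = (90 + 13) / 1471 = 103/1471 = 0.0700 → 7.0 m.u.

7.0 m.u.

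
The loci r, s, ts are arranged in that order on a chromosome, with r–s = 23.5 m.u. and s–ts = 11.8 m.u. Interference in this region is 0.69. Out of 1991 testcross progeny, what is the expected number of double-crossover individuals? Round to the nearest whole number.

Map distances give recombination frequencies of 0.235 and 0.118 for the two intervals.
With interference 0.69 (so coincidence = 0.31), expected double-crossover frequency = 0.235 × 0.118 × 0.31 = 0.00860.
Expected number = 0.00860 × 1991 = 17.12 ≈ 17.

17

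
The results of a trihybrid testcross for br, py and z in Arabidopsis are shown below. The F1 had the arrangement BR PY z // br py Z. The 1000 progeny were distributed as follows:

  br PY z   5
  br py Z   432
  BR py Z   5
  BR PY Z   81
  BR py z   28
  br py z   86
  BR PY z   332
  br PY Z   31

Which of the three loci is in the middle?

br

The two rarest classes, br PY z and BR py Z, are the double crossovers. Comparing them with the parentals, only the br allele has switched, so br is the middle locus and the order is z – br – py.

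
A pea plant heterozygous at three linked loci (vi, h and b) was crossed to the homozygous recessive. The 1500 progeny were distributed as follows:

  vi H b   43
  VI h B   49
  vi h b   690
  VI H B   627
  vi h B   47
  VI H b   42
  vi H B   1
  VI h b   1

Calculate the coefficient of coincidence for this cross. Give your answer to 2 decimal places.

The two most frequent reciprocal classes, VI H B and vi h b, are the parental types, so the F1 was VI H B / vi h b.
The two rarest classes, vi H B and VI h b, are the double crossovers. Comparing them with the parentals, only the vi allele has switched, so vi is the middle locus and the order is h – vi – b.
h–vi: (92 + 2)/1500 = 0.0627; vi–b: (89 + 2)/1500 = 0.0607.
Expected DCO frequency = 0.0627 × 0.0607 ≈ 0.00381; observed = 2/1500 ≈ 0.00133.
Coefficient of coincidence = 0.00133/0.00381 ≈ 0.35.

0.35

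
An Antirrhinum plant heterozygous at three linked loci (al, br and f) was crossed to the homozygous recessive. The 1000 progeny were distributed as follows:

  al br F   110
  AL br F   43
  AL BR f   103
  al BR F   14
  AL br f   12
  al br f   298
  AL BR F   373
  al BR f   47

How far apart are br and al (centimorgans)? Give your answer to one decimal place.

11.6 centimorgans

The two most frequent reciprocal classes, al br f and AL BR F, are the parental types, so the F1 was al br f / AL BR F.
The two rarest classes, AL br f and al BR F, are the double crossovers. Comparing them with the parentals, only the al allele has switched, so al is the middle locus and the order is f – al – br.
Crossovers in the al–br interval produce the single-crossover classes al BR f and AL br F (47 + 43 = 90) plus the double crossovers (26).
RF(al–br) = (90 + 26) / 1000 = 116/1000 = 0.1160 → 11.6 centimorgans.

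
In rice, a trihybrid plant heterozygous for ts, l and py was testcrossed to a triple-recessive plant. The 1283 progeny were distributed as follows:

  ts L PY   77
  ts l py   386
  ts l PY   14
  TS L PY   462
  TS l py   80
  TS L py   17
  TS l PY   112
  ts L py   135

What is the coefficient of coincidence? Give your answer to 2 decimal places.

The two most frequent reciprocal classes, ts l py and TS L PY, are the parental types, so the F1 was ts l py / TS L PY.
The two rarest classes, ts l PY and TS L py, are the double crossovers. Comparing them with the parentals, only the py allele has switched, so py is the middle locus and the order is l – py – ts.
l–py: (247 + 31)/1283 = 0.2167; py–ts: (157 + 31)/1283 = 0.1465.
Expected DCO frequency = 0.2167 × 0.1465 ≈ 0.03175; observed = 31/1283 ≈ 0.02416.
Coefficient of coincidence = 0.02416/0.03175 ≈ 0.76.

0.76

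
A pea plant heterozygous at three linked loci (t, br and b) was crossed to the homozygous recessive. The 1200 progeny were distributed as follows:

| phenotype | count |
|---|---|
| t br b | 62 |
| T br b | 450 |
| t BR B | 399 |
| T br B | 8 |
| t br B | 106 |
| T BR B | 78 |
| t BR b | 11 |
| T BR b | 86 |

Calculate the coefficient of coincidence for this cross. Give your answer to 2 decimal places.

The two most frequent reciprocal classes, T br b and t BR B, are the parental types, so the F1 was T br b / t BR B.
The two rarest classes, T br B and t BR b, are the double crossovers. Comparing them with the parentals, only the b allele has switched, so b is the middle locus and the order is t – b – br.
t–b: (140 + 19)/1200 = 0.1325; b–br: (192 + 19)/1200 = 0.1758.
Expected DCO frequency = 0.1325 × 0.1758 ≈ 0.02329; observed = 19/1200 ≈ 0.01583.
Coefficient of coincidence = 0.01583/0.02329 ≈ 0.68.

0.68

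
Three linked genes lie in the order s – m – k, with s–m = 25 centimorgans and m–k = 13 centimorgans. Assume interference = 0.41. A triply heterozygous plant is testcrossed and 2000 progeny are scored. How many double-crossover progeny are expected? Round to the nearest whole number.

38

Map distances give recombination frequencies of 0.250 and 0.130 for the two intervals.
With interference 0.41 (so coincidence = 0.59), expected double-crossover frequency = 0.250 × 0.130 × 0.59 = 0.01918.
Expected number = 0.01918 × 2000 = 38.35 ≈ 38.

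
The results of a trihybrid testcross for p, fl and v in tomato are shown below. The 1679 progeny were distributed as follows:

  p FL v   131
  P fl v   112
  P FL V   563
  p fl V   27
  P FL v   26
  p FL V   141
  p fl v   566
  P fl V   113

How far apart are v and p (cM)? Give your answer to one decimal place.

18.2 cM

The two most frequent reciprocal classes, p fl v and P FL V, are the parental types, so the F1 was p fl v / P FL V.
The two rarest classes, p fl V and P FL v, are the double crossovers. Comparing them with the parentals, only the v allele has switched, so v is the middle locus and the order is fl – v – p.
Crossovers in the v–p interval produce the single-crossover classes P fl v and p FL V (112 + 141 = 253) plus the double crossovers (53).
RF(v–p) = (253 + 53) / 1679 = 306/1679 = 0.1823 → 18.2 cM.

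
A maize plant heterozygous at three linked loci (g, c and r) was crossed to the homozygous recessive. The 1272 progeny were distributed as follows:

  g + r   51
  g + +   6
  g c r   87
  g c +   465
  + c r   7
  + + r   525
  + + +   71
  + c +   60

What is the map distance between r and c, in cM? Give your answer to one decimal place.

The two most frequent reciprocal classes, + + r and g c +, are the parental types, so the F1 was + + r / g c +.
The two rarest classes, + c r and g + +, are the double crossovers. Comparing them with the parentals, only the c allele has switched, so c is the middle locus and the order is g – c – r.
Crossovers in the c–r interval produce the single-crossover classes + + + and g c r (71 + 87 = 158) plus the double crossovers (13).
RF(c–r) = (158 + 13) / 1272 = 171/1272 = 0.1344 → 13.4 cM.

13.4 cM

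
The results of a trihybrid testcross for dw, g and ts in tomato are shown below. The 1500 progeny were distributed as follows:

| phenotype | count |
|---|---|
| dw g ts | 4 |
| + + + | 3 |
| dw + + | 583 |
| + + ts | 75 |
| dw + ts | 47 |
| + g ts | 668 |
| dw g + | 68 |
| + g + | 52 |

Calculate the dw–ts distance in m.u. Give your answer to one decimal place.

7.1 m.u.

The two most frequent reciprocal classes, + g ts and dw + +, are the parental types, so the F1 was + g ts / dw + +.
The two rarest classes, dw g ts and + + +, are the double crossovers. Comparing them with the parentals, only the dw allele has switched, so dw is the middle locus and the order is ts – dw – g.
Crossovers in the ts–dw interval produce the single-crossover classes + g + and dw + ts (52 + 47 = 99) plus the double crossovers (7).
RF(ts–dw) = (99 + 7) / 1500 = 106/1500 = 0.0707 → 7.1 m.u.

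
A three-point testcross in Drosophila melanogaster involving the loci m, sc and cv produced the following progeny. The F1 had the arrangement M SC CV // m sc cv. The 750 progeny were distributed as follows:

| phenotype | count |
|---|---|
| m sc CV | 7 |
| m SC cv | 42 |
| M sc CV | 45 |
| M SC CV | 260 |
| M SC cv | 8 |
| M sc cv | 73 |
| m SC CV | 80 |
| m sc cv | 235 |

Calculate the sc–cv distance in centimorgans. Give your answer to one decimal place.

13.6 centimorgans

The two rarest classes, M SC cv and m sc CV, are the double crossovers. Comparing them with the parentals, only the cv allele has switched, so cv is the middle locus and the order is sc – cv – m.
Crossovers in the sc–cv interval produce the single-crossover classes M sc CV and m SC cv (45 + 42 = 87) plus the double crossovers (15).
RF(sc–cv) = (87 + 15) / 750 = 102/750 = 0.1360 → 13.6 centimorgans.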